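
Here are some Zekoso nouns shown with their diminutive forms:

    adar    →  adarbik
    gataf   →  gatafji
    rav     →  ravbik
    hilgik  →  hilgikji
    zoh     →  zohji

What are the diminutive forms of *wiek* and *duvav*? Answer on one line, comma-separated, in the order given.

wiekji, duvavbik

The alternation tracks the final consonant of the stem — -ji when the stem ends in a voiceless consonant (*gataf*, *hilgik*, *zoh*); -bik when the stem ends in a voiced consonant (*adar*, *rav*).
*wiek* — final consonant /k/ (voiceless) → -ji → *wiekji*.
*duvav*: final consonant = /v/, voiced → -bik → *duvavbik*.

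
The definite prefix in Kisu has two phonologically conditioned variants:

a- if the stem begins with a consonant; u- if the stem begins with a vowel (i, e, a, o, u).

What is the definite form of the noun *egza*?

Since the first sound of *egza* is /e/ (a vowel), it takes u-, giving *uegza*.

uegza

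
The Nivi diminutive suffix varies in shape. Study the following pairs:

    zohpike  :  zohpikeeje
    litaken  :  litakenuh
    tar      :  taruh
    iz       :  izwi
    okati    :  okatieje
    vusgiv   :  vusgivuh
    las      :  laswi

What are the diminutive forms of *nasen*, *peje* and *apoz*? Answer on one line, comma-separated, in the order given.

nasenuh, pejeeje, apozwi

The pattern is sibilance of the final sound: -wi when the stem ends in a sibilant (*iz*, *las*); -uh when the stem ends in a non-sibilant consonant (*litaken*, *tar*, *vusgiv*); -eje when the stem ends in a vowel (*zohpike*, *okati*).
The final sound of *nasen* is /n/, which is a non-sibilant consonant, so the suffix is -uh, giving *nasenuh*.
Since the final sound of *peje* is /e/ (a vowel), it takes -eje, giving *pejeeje*.
*apoz*: final sound = /z/, a sibilant → -wi → *apozwi*.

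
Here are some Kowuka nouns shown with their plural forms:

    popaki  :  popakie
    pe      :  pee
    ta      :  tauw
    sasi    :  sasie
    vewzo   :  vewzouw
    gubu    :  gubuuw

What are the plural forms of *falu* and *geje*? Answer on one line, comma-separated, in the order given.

faluuw, gejee

The pattern is front/back vowel harmony: -e when the last vowel of the stem is a front vowel (*popaki*, *pe*, *sasi*); -uw when the last vowel of the stem is a back vowel (*ta*, *vewzo*, *gubu*).
*falu* — last vowel /u/ (a back vowel) → -uw → *faluuw*.
*geje*: last vowel = /e/, a front vowel → -e → *gejee*.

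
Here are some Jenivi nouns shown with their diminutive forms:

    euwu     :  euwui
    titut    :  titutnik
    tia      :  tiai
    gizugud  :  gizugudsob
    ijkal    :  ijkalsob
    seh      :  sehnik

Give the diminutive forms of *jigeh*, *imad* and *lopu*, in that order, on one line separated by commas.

The suffix is conditioned by the final sound: -nik when the stem ends in a voiceless consonant (*titut*, *seh*); -sob when the stem ends in a voiced consonant (*gizugud*, *ijkal*); -i when the stem ends in a vowel (*euwu*, *tia*).
*jigeh*: final sound = /h/, a voiceless consonant → -nik → *jigehnik*.
*imad*: final sound = /d/, a voiced consonant → -sob → *imadsob*.
*lopu*: final sound = /u/, a vowel → -i → *lopui*.

jigehnik, imadsob, lopui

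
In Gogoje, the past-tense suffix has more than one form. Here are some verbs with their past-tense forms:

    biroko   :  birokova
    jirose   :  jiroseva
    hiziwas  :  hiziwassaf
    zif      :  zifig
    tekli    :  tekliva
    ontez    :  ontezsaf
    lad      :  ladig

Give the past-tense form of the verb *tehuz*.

tehuzsaf

The pattern is sibilance of the final sound: -saf when the stem ends in a sibilant (*hiziwas*, *ontez*); -ig when the stem ends in a non-sibilant consonant (*zif*, *lad*); -va when the stem ends in a vowel (*biroko*, *jirose*, *tekli*).
*tehuz*: final sound = /z/, a sibilant → -saf → *tehuzsaf*.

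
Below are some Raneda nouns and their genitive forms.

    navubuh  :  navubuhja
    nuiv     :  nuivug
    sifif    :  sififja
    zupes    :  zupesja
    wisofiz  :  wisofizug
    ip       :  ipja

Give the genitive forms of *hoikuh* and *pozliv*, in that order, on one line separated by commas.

The pattern is voicing of the final consonant: -ja when the stem ends in a voiceless consonant (*navubuh*, *sifif*, *zupes*, *ip*); -ug when the stem ends in a voiced consonant (*nuiv*, *wisofiz*).
*hoikuh* — final consonant /h/ (voiceless) → -ja → *hoikuhja*.
*pozliv*: final consonant = /v/, voiced → -ug → *pozlivug*.

hoikuhja, pozlivug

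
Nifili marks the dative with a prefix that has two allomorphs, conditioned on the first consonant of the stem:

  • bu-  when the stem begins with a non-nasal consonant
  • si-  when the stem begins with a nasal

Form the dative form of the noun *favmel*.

*favmel*: first consonant = /f/, non-nasal → bu- → *bufavmel*.

bufavmel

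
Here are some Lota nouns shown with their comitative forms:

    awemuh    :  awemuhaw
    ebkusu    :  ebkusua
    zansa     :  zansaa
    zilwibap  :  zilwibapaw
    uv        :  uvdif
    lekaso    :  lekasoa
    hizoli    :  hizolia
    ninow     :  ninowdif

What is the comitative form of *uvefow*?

The alternation tracks the final sound of the stem — -aw when the stem ends in a voiceless consonant (*awemuh*, *zilwibap*); -dif when the stem ends in a voiced consonant (*uv*, *ninow*); -a when the stem ends in a vowel (*ebkusu*, *zansa*, *lekaso*, *hizoli*).
*uvefow*: final sound = /w/, a voiced consonant → -dif → *uvefowdif*.

uvefowdif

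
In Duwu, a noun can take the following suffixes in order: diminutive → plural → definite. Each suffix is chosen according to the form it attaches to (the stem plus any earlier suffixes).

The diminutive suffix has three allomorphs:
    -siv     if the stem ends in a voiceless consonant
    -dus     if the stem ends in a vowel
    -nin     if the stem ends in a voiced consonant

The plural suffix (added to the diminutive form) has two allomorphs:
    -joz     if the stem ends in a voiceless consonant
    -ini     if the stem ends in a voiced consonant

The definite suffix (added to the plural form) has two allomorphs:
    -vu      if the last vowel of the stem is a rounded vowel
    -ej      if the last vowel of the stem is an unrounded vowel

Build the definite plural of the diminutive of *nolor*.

nolornininiej

*nolor*: final sound = /r/, a voiced consonant → -nin → *nolornin*.
The final consonant of the diminutive form *nolornin* is /n/, which is voiced, so the plural suffix is -ini, giving *nolorninini*.
The plural form *nolorninini* — last vowel /i/ (an unrounded vowel) → -ej → *nolornininiej*.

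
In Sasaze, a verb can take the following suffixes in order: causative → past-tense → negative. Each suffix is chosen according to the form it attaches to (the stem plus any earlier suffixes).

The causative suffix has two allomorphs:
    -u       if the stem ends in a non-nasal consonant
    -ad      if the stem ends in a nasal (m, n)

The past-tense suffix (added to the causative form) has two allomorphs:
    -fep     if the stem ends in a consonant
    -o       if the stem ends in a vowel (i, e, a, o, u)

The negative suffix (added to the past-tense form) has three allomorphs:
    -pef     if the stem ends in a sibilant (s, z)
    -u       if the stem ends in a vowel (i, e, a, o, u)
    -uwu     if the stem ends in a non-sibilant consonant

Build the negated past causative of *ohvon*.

Since the final consonant of *ohvon* is /n/ (a nasal), it takes -ad, giving *ohvonad*.
Since the final sound of the causative form *ohvonad* is /d/ (a consonant), it takes -fep, giving *ohvonadfep*.
The past-tense form *ohvonadfep* — final sound /p/ (a non-sibilant consonant) → -uwu → *ohvonadfepuwu*.

ohvonadfepuwu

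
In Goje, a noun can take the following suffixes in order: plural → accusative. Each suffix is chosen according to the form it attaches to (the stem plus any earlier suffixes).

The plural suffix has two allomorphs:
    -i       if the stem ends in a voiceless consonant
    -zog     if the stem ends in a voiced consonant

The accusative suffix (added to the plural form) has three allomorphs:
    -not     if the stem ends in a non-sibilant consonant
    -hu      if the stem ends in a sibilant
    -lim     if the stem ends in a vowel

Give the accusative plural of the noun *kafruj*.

*kafruj* — final consonant /j/ (voiced) → -zog → *kafrujzog*.
Since the final sound of the plural form *kafrujzog* is /g/ (a non-sibilant consonant), it takes -not, giving *kafrujzognot*.

kafrujzognot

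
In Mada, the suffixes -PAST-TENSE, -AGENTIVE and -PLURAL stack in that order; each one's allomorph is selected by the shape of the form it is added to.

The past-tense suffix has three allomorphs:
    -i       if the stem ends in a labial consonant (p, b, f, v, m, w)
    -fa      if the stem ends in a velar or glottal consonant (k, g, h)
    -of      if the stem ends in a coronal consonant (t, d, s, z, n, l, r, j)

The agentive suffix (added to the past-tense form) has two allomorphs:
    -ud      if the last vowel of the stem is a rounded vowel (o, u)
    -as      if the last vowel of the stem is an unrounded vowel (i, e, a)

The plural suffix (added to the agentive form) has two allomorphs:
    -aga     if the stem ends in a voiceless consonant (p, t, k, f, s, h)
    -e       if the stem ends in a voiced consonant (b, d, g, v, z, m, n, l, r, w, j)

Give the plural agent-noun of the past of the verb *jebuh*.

The final consonant of *jebuh* is /h/, which is velar/glottal, so the past-tense suffix is -fa, giving *jebuhfa*.
Since the last vowel of the past-tense form *jebuhfa* is /a/ (an unrounded vowel), it takes -as, giving *jebuhfaas*.
The agentive form *jebuhfaas*: final consonant = /s/, voiceless → -aga → *jebuhfaasaga*.

jebuhfaasaga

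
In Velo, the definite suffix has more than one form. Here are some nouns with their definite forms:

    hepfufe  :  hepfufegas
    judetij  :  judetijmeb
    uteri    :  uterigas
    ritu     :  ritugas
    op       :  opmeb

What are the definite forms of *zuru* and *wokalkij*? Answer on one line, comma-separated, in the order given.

zurugas, wokalkijmeb

The suffix is conditioned by the final sound: -meb when the stem ends in a consonant (*judetij*, *op*); -gas when the stem ends in a vowel (*hepfufe*, *uteri*, *ritu*).
*zuru* — final sound /u/ (a vowel) → -gas → *zurugas*.
*wokalkij*: final sound = /j/, a consonant → -meb → *wokalkijmeb*.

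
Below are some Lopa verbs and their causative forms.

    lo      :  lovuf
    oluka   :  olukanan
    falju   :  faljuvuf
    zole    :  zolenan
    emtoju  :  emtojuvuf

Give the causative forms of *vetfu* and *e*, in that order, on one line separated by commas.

vetfuvuf, enan

The pattern is rounding harmony: -vuf when the last vowel of the stem is a rounded vowel (*lo*, *falju*, *emtoju*); -nan when the last vowel of the stem is an unrounded vowel (*oluka*, *zole*).
Since the last vowel of *vetfu* is /u/ (a rounded vowel), it takes -vuf, giving *vetfuvuf*.
*e*: last vowel = /e/, an unrounded vowel → -nan → *enan*.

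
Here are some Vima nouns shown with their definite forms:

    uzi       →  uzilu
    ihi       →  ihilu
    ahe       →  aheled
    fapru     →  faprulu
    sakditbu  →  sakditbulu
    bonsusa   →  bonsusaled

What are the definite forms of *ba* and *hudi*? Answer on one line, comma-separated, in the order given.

Looking at the last vowel of each stem: -lu when the last vowel of the stem is a high vowel (*uzi*, *ihi*, *fapru*, *sakditbu*); -led when the last vowel of the stem is a non-high vowel (*ahe*, *bonsusa*).
*ba*: last vowel = /a/, a non-high vowel → -led → *baled*.
Since the last vowel of *hudi* is /i/ (a high vowel), it takes -lu, giving *hudilu*.

baled, hudilu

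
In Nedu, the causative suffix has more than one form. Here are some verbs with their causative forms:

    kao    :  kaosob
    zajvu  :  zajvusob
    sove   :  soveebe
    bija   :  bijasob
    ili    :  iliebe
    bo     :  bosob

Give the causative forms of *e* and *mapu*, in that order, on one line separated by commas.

The pattern is front/back vowel harmony: -ebe when the last vowel of the stem is a front vowel (*sove*, *ili*); -sob when the last vowel of the stem is a back vowel (*kao*, *zajvu*, *bija*, *bo*).
*e* — last vowel /e/ (a front vowel) → -ebe → *eebe*.
The last vowel of *mapu* is /u/, which is a back vowel, so the suffix is -sob, giving *mapusob*.

eebe, mapusob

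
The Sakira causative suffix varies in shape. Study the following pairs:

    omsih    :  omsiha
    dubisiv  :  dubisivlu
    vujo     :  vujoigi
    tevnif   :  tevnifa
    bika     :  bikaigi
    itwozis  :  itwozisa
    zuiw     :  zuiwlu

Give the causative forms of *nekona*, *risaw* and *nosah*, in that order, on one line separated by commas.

nekonaigi, risawlu, nosaha

The pattern is voicing of the final sound: -a when the stem ends in a voiceless consonant (*omsih*, *tevnif*, *itwozis*); -lu when the stem ends in a voiced consonant (*dubisiv*, *zuiw*); -igi when the stem ends in a vowel (*vujo*, *bika*).
Since the final sound of *nekona* is /a/ (a vowel), it takes -igi, giving *nekonaigi*.
Since the final sound of *risaw* is /w/ (a voiced consonant), it takes -lu, giving *risawlu*.
Since the final sound of *nosah* is /h/ (a voiceless consonant), it takes -a, giving *nosaha*.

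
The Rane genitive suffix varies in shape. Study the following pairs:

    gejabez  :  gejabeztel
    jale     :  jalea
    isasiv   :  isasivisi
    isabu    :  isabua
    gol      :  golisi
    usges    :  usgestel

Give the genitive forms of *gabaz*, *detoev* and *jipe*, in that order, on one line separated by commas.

The pattern is sibilance of the final sound: -tel when the stem ends in a sibilant (*gejabez*, *usges*); -isi when the stem ends in a non-sibilant consonant (*isasiv*, *gol*); -a when the stem ends in a vowel (*jale*, *isabu*).
*gabaz*: final sound = /z/, a sibilant → -tel → *gabaztel*.
The final sound of *detoev* is /v/, which is a non-sibilant consonant, so the suffix is -isi, giving *detoevisi*.
Since the final sound of *jipe* is /e/ (a vowel), it takes -a, giving *jipea*.

gabaztel, detoevisi, jipea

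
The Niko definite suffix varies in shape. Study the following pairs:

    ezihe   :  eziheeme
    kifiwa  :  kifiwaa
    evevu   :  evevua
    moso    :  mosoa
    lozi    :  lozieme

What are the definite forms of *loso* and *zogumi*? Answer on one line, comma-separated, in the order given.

The suffix is conditioned by the last vowel: -eme when the last vowel of the stem is a front vowel (*ezihe*, *lozi*); -a when the last vowel of the stem is a back vowel (*kifiwa*, *evevu*, *moso*).
*loso*: last vowel = /o/, a back vowel → -a → *losoa*.
*zogumi*: last vowel = /i/, a front vowel → -eme → *zogumieme*.

losoa, zogumieme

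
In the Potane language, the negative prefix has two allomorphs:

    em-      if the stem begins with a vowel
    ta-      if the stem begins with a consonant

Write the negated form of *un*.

Since the first sound of *un* is /u/ (a vowel), it takes em-, giving *emun*.

emun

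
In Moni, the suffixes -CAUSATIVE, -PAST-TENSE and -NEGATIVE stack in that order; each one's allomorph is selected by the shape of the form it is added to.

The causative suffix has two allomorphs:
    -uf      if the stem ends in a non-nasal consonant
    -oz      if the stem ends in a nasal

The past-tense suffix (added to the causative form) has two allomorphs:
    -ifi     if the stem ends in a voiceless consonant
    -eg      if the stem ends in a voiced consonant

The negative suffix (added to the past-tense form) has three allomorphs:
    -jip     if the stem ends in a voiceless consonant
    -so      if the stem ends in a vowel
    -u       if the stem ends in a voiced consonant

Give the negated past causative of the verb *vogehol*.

vogeholufifiso

*vogehol* — final consonant /l/ (non-nasal) → -uf → *vogeholuf*.
Since the final consonant of the causative form *vogeholuf* is /f/ (voiceless), it takes -ifi, giving *vogeholufifi*.
The past-tense form *vogeholufifi* — final sound /i/ (a vowel) → -so → *vogeholufifiso*.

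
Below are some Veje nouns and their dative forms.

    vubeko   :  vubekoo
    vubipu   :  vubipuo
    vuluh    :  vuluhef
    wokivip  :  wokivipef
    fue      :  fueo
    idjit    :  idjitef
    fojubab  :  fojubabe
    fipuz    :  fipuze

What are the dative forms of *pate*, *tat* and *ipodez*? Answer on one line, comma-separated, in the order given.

pateo, tatef, ipodeze

Looking at the final sound of each stem: -ef when the stem ends in a voiceless consonant (*vuluh*, *wokivip*, *idjit*); -e when the stem ends in a voiced consonant (*fojubab*, *fipuz*); -o when the stem ends in a vowel (*vubeko*, *vubipu*, *fue*).
The final sound of *pate* is /e/, which is a vowel, so the suffix is -o, giving *pateo*.
*tat* — final sound /t/ (a voiceless consonant) → -ef → *tatef*.
*ipodez*: final sound = /z/, a voiced consonant → -e → *ipodeze*.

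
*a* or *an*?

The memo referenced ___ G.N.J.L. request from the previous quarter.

The indefinite article is chosen by the initial *sound* of the following word, not its spelling.
The initialism *G.N.J.L.* is read letter by letter; the first letter, G, is pronounced /dʒiː/, which begins with a consonant sound.
So the article is *a*: The memo referenced a G.N.J.L. request from the previous quarter.

a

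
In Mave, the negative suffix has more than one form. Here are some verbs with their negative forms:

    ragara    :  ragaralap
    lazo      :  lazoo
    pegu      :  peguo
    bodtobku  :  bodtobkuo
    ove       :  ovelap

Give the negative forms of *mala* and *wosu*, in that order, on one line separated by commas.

The alternation tracks the last vowel of the stem — -o when the last vowel of the stem is a rounded vowel (*lazo*, *pegu*, *bodtobku*); -lap when the last vowel of the stem is an unrounded vowel (*ragara*, *ove*).
*mala* — last vowel /a/ (an unrounded vowel) → -lap → *malalap*.
The last vowel of *wosu* is /u/, which is a rounded vowel, so the suffix is -o, giving *wosuo*.

malalap, wosuo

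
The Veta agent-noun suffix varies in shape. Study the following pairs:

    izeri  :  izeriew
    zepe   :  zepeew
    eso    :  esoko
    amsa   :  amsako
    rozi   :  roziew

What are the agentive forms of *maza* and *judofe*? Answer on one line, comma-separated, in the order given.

mazako, judofeew

The pattern is front/back vowel harmony: -ew when the last vowel of the stem is a front vowel (*izeri*, *zepe*, *rozi*); -ko when the last vowel of the stem is a back vowel (*eso*, *amsa*).
*maza*: last vowel = /a/, a back vowel → -ko → *mazako*.
The last vowel of *judofe* is /e/, which is a front vowel, so the suffix is -ew, giving *judofeew*.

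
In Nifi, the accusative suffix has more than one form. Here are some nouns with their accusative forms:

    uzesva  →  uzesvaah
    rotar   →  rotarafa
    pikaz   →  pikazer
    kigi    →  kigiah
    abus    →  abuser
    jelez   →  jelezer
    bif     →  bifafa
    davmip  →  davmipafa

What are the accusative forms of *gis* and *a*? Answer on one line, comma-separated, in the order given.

giser, aah

The pattern is sibilance of the final sound: -er when the stem ends in a sibilant (*pikaz*, *abus*, *jelez*); -afa when the stem ends in a non-sibilant consonant (*rotar*, *bif*, *davmip*); -ah when the stem ends in a vowel (*uzesva*, *kigi*).
*gis*: final sound = /s/, a sibilant → -er → *giser*.
The final sound of *a* is /a/, which is a vowel, so the suffix is -ah, giving *aah*.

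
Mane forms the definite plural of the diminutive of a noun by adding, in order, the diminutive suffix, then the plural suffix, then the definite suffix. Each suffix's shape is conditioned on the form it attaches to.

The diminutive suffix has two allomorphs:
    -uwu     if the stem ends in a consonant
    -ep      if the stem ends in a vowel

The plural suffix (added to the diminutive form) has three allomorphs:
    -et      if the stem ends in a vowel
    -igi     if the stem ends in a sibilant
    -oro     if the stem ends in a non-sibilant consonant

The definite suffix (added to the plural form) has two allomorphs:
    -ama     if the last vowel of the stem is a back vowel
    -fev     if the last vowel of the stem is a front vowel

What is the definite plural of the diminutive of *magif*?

magifuwuetfev

*magif*: final sound = /f/, a consonant → -uwu → *magifuwu*.
The diminutive form *magifuwu* — final sound /u/ (a vowel) → -et → *magifuwuet*.
The last vowel of the plural form *magifuwuet* is /e/, which is a front vowel, so the definite suffix is -fev, giving *magifuwuetfev*.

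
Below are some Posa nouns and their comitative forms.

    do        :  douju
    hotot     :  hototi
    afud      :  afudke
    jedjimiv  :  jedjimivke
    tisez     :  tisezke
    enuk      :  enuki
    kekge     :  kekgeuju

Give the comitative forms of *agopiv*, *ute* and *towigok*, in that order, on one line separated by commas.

The suffix is conditioned by the final sound: -i when the stem ends in a voiceless consonant (*hotot*, *enuk*); -ke when the stem ends in a voiced consonant (*afud*, *jedjimiv*, *tisez*); -uju when the stem ends in a vowel (*do*, *kekge*).
The final sound of *agopiv* is /v/, which is a voiced consonant, so the suffix is -ke, giving *agopivke*.
*ute* — final sound /e/ (a vowel) → -uju → *uteuju*.
Since the final sound of *towigok* is /k/ (a voiceless consonant), it takes -i, giving *towigoki*.

agopivke, uteuju, towigoki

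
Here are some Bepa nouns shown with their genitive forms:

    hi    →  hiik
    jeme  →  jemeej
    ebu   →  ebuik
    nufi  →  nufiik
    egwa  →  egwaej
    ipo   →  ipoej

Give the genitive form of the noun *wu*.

Looking at the last vowel of each stem: -ik when the last vowel of the stem is a high vowel (*hi*, *ebu*, *nufi*); -ej when the last vowel of the stem is a non-high vowel (*jeme*, *egwa*, *ipo*).
The last vowel of *wu* is /u/, which is a high vowel, so the suffix is -ik, giving *wuik*.

wuik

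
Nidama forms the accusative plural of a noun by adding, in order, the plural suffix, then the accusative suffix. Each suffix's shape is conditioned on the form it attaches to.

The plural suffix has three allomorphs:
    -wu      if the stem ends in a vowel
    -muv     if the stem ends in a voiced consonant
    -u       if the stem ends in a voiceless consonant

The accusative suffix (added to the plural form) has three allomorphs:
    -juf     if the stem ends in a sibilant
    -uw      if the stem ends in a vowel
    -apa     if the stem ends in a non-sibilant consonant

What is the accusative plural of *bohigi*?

*bohigi* — final sound /i/ (a vowel) → -wu → *bohigiwu*.
The plural form *bohigiwu* — final sound /u/ (a vowel) → -uw → *bohigiwuuw*.

bohigiwuuw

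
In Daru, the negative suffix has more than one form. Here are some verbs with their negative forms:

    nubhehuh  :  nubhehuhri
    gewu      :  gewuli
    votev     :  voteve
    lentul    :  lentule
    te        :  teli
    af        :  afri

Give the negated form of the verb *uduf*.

Looking at the final sound of each stem: -ri when the stem ends in a voiceless consonant (*nubhehuh*, *af*); -e when the stem ends in a voiced consonant (*votev*, *lentul*); -li when the stem ends in a vowel (*gewu*, *te*).
Since the final sound of *uduf* is /f/ (a voiceless consonant), it takes -ri, giving *udufri*.

udufri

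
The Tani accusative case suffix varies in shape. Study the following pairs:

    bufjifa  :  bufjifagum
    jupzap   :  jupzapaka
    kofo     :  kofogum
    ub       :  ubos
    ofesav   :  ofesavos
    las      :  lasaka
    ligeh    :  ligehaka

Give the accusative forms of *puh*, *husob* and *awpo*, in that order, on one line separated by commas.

The pattern is voicing of the final sound: -aka when the stem ends in a voiceless consonant (*jupzap*, *las*, *ligeh*); -os when the stem ends in a voiced consonant (*ub*, *ofesav*); -gum when the stem ends in a vowel (*bufjifa*, *kofo*).
The final sound of *puh* is /h/, which is a voiceless consonant, so the suffix is -aka, giving *puhaka*.
The final sound of *husob* is /b/, which is a voiced consonant, so the suffix is -os, giving *husobos*.
Since the final sound of *awpo* is /o/ (a vowel), it takes -gum, giving *awpogum*.

puhaka, husobos, awpogum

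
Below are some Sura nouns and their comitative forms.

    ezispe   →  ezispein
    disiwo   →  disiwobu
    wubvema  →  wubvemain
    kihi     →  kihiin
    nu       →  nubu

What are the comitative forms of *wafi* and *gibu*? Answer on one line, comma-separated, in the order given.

The suffix is conditioned by the last vowel: -bu when the last vowel of the stem is a rounded vowel (*disiwo*, *nu*); -in when the last vowel of the stem is an unrounded vowel (*ezispe*, *wubvema*, *kihi*).
*wafi*: last vowel = /i/, an unrounded vowel → -in → *wafiin*.
The last vowel of *gibu* is /u/, which is a rounded vowel, so the suffix is -bu, giving *gibubu*.

wafiin, gibubu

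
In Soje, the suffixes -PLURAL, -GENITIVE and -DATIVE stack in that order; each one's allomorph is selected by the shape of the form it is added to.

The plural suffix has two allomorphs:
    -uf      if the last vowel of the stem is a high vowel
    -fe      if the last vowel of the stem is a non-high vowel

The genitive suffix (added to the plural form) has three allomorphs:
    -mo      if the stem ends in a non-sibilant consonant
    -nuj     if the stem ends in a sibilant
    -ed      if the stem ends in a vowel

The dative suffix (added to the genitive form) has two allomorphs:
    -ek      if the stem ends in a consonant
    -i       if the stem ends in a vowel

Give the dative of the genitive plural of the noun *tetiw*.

tetiwufmoi

Since the last vowel of *tetiw* is /i/ (a high vowel), it takes -uf, giving *tetiwuf*.
The final sound of the plural form *tetiwuf* is /f/, which is a non-sibilant consonant, so the genitive suffix is -mo, giving *tetiwufmo*.
The genitive form *tetiwufmo* — final sound /o/ (a vowel) → -i → *tetiwufmoi*.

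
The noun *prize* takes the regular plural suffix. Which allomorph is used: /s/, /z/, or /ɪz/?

/ɪz/

The stem *prize* ends in a sibilant (/s, z, ʃ, ʒ, tʃ, dʒ/).
The plural suffix surfaces as /ɪz/ after sibilants, /s/ after other voiceless consonants, and /z/ after other voiced sounds.
So the plural -s on *prize* is pronounced /ɪz/.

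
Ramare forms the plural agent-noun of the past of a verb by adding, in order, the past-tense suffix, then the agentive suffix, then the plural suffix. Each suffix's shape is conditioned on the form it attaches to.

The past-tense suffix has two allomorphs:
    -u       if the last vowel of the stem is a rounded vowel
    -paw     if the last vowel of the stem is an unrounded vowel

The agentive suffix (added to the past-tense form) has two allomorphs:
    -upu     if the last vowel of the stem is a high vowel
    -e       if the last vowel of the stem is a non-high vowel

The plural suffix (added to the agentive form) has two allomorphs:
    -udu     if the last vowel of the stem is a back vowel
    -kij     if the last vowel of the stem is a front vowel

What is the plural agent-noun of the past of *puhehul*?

*puhehul*: last vowel = /u/, a rounded vowel → -u → *puhehulu*.
The past-tense form *puhehulu* — last vowel /u/ (a high vowel) → -upu → *puhehuluupu*.
The agentive form *puhehuluupu* — last vowel /u/ (a back vowel) → -udu → *puhehuluupuudu*.

puhehuluupuudu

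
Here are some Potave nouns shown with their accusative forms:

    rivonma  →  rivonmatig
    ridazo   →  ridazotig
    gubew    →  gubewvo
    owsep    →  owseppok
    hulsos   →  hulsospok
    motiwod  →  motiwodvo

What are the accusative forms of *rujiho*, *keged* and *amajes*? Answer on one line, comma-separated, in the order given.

The suffix is conditioned by the final sound: -pok when the stem ends in a voiceless consonant (*owsep*, *hulsos*); -vo when the stem ends in a voiced consonant (*gubew*, *motiwod*); -tig when the stem ends in a vowel (*rivonma*, *ridazo*).
*rujiho*: final sound = /o/, a vowel → -tig → *rujihotig*.
*keged*: final sound = /d/, a voiced consonant → -vo → *kegedvo*.
*amajes*: final sound = /s/, a voiceless consonant → -pok → *amajespok*.

rujihotig, kegedvo, amajespok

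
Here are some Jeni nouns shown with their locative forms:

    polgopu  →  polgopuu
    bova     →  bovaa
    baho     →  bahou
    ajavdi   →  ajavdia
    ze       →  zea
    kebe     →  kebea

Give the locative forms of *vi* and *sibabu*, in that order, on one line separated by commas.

The pattern is rounding harmony: -u when the last vowel of the stem is a rounded vowel (*polgopu*, *baho*); -a when the last vowel of the stem is an unrounded vowel (*bova*, *ajavdi*, *ze*, *kebe*).
The last vowel of *vi* is /i/, which is an unrounded vowel, so the suffix is -a, giving *via*.
*sibabu*: last vowel = /u/, a rounded vowel → -u → *sibabuu*.

via, sibabuu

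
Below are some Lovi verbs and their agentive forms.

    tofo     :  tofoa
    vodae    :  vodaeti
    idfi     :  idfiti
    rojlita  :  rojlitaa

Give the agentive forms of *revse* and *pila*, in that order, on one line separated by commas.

revseti, pilaa

Looking at the last vowel of each stem: -ti when the last vowel of the stem is a front vowel (*vodae*, *idfi*); -a when the last vowel of the stem is a back vowel (*tofo*, *rojlita*).
Since the last vowel of *revse* is /e/ (a front vowel), it takes -ti, giving *revseti*.
The last vowel of *pila* is /a/, which is a back vowel, so the suffix is -a, giving *pilaa*.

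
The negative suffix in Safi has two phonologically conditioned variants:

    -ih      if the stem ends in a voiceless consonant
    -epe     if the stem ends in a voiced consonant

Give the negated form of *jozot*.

Since the final consonant of *jozot* is /t/ (voiceless), it takes -ih, giving *jozotih*.

jozotih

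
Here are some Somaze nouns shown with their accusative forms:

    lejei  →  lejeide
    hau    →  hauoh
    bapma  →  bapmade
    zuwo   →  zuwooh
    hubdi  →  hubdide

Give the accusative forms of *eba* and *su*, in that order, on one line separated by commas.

ebade, suoh

The pattern is rounding harmony: -oh when the last vowel of the stem is a rounded vowel (*hau*, *zuwo*); -de when the last vowel of the stem is an unrounded vowel (*lejei*, *bapma*, *hubdi*).
*eba*: last vowel = /a/, an unrounded vowel → -de → *ebade*.
*su* — last vowel /u/ (a rounded vowel) → -oh → *suoh*.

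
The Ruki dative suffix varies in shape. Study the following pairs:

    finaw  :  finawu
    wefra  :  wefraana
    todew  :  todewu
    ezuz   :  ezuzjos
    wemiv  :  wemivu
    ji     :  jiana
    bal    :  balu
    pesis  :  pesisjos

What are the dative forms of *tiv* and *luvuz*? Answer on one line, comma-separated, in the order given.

tivu, luvuzjos

The suffix is conditioned by the final sound: -jos when the stem ends in a sibilant (*ezuz*, *pesis*); -u when the stem ends in a non-sibilant consonant (*finaw*, *todew*, *wemiv*, *bal*); -ana when the stem ends in a vowel (*wefra*, *ji*).
*tiv*: final sound = /v/, a non-sibilant consonant → -u → *tivu*.
*luvuz* — final sound /z/ (a sibilant) → -jos → *luvuzjos*.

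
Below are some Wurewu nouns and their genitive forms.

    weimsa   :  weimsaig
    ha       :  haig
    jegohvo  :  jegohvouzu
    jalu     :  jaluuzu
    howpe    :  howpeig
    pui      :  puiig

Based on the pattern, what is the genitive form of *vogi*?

The suffix is conditioned by the last vowel: -uzu when the last vowel of the stem is a rounded vowel (*jegohvo*, *jalu*); -ig when the last vowel of the stem is an unrounded vowel (*weimsa*, *ha*, *howpe*, *pui*).
The last vowel of *vogi* is /i/, which is an unrounded vowel, so the suffix is -ig, giving *vogiig*.

vogiig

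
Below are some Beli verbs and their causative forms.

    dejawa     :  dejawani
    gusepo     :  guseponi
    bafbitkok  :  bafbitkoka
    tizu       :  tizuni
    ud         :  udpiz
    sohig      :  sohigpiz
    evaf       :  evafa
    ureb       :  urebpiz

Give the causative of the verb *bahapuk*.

bahapuka

The alternation tracks the final sound of the stem — -a when the stem ends in a voiceless consonant (*bafbitkok*, *evaf*); -piz when the stem ends in a voiced consonant (*ud*, *sohig*, *ureb*); -ni when the stem ends in a vowel (*dejawa*, *gusepo*, *tizu*).
The final sound of *bahapuk* is /k/, which is a voiceless consonant, so the suffix is -a, giving *bahapuka*.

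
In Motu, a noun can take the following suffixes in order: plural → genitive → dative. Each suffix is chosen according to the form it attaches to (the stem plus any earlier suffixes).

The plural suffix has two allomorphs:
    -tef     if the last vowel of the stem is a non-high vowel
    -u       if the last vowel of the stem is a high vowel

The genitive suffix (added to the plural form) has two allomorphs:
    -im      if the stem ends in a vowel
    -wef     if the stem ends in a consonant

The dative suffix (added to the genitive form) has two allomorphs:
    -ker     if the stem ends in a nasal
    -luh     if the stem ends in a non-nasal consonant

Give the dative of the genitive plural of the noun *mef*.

The last vowel of *mef* is /e/, which is a non-high vowel, so the plural suffix is -tef, giving *meftef*.
The plural form *meftef* — final sound /f/ (a consonant) → -wef → *meftefwef*.
The genitive form *meftefwef*: final consonant = /f/, non-nasal → -luh → *meftefwefluh*.

meftefwefluh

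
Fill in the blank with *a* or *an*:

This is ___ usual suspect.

a

The indefinite article is chosen by the initial *sound* of the following word, not its spelling.
*usual* begins with the sound /juː/ (u pronounced /juː/) — a consonant sound.
So the article is *a*: This is a usual suspect.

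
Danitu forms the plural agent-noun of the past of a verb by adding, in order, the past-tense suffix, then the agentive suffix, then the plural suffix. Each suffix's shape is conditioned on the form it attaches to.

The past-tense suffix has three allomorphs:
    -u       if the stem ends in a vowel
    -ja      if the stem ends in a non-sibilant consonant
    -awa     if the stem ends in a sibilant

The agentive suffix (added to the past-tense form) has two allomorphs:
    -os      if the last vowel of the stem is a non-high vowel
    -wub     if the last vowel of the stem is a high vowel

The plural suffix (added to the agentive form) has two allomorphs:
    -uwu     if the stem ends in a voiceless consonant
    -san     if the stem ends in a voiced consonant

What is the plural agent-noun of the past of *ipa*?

*ipa*: final sound = /a/, a vowel → -u → *ipau*.
The last vowel of the past-tense form *ipau* is /u/, which is a high vowel, so the agentive suffix is -wub, giving *ipauwub*.
The agentive form *ipauwub*: final consonant = /b/, voiced → -san → *ipauwubsan*.

ipauwubsan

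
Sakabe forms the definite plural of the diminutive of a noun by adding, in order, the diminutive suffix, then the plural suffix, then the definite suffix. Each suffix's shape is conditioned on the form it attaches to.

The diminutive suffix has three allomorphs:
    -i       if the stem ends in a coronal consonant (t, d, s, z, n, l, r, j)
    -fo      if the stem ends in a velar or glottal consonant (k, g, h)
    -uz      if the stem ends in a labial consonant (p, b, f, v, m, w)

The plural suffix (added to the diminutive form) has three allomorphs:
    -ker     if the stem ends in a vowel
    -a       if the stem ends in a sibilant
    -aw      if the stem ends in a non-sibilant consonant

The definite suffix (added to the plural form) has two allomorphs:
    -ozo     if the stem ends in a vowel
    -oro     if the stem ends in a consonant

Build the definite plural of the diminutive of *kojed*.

kojedikeroro

*kojed*: final consonant = /d/, coronal → -i → *kojedi*.
Since the final sound of the diminutive form *kojedi* is /i/ (a vowel), it takes -ker, giving *kojediker*.
The plural form *kojediker* — final sound /r/ (a consonant) → -oro → *kojedikeroro*.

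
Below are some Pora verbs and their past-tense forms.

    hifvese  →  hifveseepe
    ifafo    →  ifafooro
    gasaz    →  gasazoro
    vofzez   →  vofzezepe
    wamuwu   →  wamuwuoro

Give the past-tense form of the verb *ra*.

raoro

The suffix is conditioned by the last vowel: -epe when the last vowel of the stem is a front vowel (*hifvese*, *vofzez*); -oro when the last vowel of the stem is a back vowel (*ifafo*, *gasaz*, *wamuwu*).
*ra*: last vowel = /a/, a back vowel → -oro → *raoro*.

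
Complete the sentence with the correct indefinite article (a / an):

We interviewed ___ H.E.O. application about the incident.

an

The indefinite article is chosen by the initial *sound* of the following word, not its spelling.
The initialism *H.E.O.* is read letter by letter; the first letter, H, is pronounced /eɪtʃ/, which begins with a vowel sound.
So the article is *an*: We interviewed an H.E.O. application about the incident.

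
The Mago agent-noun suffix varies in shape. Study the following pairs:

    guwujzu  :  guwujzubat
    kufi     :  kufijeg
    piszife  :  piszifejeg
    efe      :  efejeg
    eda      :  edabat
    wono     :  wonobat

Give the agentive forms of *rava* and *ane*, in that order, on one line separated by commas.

Looking at the last vowel of each stem: -jeg when the last vowel of the stem is a front vowel (*kufi*, *piszife*, *efe*); -bat when the last vowel of the stem is a back vowel (*guwujzu*, *eda*, *wono*).
Since the last vowel of *rava* is /a/ (a back vowel), it takes -bat, giving *ravabat*.
The last vowel of *ane* is /e/, which is a front vowel, so the suffix is -jeg, giving *anejeg*.

ravabat, anejeg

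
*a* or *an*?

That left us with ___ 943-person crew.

a

The indefinite article is chosen by the initial *sound* of the following word, not its spelling.
The number *943* is spoken "nine hundred …", beginning with /naɪn/ — a consonant sound.
So the article is *a*: That left us with a 943-person crew.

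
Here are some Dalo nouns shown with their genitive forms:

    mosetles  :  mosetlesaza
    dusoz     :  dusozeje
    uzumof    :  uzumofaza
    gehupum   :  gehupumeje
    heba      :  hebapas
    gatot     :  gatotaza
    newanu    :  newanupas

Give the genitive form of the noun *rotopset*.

The alternation tracks the final sound of the stem — -aza when the stem ends in a voiceless consonant (*mosetles*, *uzumof*, *gatot*); -eje when the stem ends in a voiced consonant (*dusoz*, *gehupum*); -pas when the stem ends in a vowel (*heba*, *newanu*).
*rotopset*: final sound = /t/, a voiceless consonant → -aza → *rotopsetaza*.

rotopsetaza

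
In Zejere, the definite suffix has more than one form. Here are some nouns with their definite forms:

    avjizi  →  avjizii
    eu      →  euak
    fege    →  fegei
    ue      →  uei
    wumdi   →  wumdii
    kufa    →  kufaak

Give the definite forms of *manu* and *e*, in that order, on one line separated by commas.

manuak, ei

Looking at the last vowel of each stem: -i when the last vowel of the stem is a front vowel (*avjizi*, *fege*, *ue*, *wumdi*); -ak when the last vowel of the stem is a back vowel (*eu*, *kufa*).
Since the last vowel of *manu* is /u/ (a back vowel), it takes -ak, giving *manuak*.
The last vowel of *e* is /e/, which is a front vowel, so the suffix is -i, giving *ei*.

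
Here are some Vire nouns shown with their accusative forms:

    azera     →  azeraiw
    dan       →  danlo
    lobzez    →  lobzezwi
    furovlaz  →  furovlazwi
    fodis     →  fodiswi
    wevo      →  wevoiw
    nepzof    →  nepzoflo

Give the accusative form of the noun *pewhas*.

pewhaswi

The alternation tracks the final sound of the stem — -wi when the stem ends in a sibilant (*lobzez*, *furovlaz*, *fodis*); -lo when the stem ends in a non-sibilant consonant (*dan*, *nepzof*); -iw when the stem ends in a vowel (*azera*, *wevo*).
*pewhas* — final sound /s/ (a sibilant) → -wi → *pewhaswi*.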